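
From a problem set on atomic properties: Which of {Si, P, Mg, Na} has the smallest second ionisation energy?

Mg

Consider each +1 ion: Si⁺ still has 3 valence electrons; P⁺ still has 4 valence electrons; Mg⁺ still has 1 valence electron; Na⁺ is the bare [Ne] core.
Pulling an electron out of a noble-gas core costs far more than removing a remaining valence electron, so Na sits at the high end of IE_2.
Valence configurations: Si⁺ [Ne]3s²3p¹, P⁺ [Ne]3s²3p², Mg⁺ [Ne]3s¹.
Tabulated IE_2 (kJ/mol): Si 1577, P 1907, Mg 1451, Na 4562.
Overall IE_2 order: Mg < Si < P < Na.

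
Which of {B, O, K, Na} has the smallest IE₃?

B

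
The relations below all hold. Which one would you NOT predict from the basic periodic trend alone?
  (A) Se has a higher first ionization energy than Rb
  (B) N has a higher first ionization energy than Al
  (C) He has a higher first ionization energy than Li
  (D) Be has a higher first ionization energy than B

(D)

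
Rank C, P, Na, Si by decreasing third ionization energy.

Na, C, Si, P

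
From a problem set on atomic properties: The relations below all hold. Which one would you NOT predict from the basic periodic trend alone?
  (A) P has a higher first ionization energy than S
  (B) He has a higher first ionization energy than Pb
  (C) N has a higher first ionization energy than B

The general trend: first ionization energy increases across a period and decreases down a group.
(A) P (period 3, group 15) vs S (period 3, group 16): the stated order contradicts the simple trend.
(B) He (period 1, group 18) vs Pb (period 6, group 14): the stated order agrees with the simple trend.
(C) N (period 2, group 15) vs B (period 2, group 13): the stated order agrees with the simple trend.
The exception is (A): S (3p⁴) ionizes more easily than half-filled P (3p³) because the paired 3p electron in S is pushed out by e⁻–e⁻ repulsion.

(A)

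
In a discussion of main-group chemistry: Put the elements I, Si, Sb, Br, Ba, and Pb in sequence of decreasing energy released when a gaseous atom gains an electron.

Br > I > Si > Sb > Pb > Ba

EA tends to increase across a period and decrease down a group, though the pattern is less regular than for IE or radius.
These span different periods and groups, so the two trends combine.
Pb > Ba: both are in period 6; the period trend gives Pb the larger value.
Sb > Pb: both effects reinforce here, so Sb is clearly the higher of the two.
Si > Sb: the two effects oppose for this pair; the down-group effect wins (134 vs 103 kJ/mol).
I > Si: period and group pull opposite ways; the across-period shift dominates (295 vs 134 kJ/mol).
Br > I: they share group 17; the group trend gives Br the larger value.
Tabulated electron affinity (kJ/mol): Si 134, Br 325, Sb 103, I 295, Ba 14, Pb 35.
So from highest to lowest: Br > I > Si > Sb > Pb > Ba.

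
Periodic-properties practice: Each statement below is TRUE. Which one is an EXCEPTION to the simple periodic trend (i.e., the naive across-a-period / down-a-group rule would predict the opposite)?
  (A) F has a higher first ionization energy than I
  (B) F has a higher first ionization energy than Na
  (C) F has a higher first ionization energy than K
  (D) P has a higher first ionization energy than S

(D)

The general trend: first ionization energy increases across a period and decreases down a group.
(A) F (period 2, group 17) vs I (period 5, group 17): the stated order agrees with the simple trend.
(B) F (period 2, group 17) vs Na (period 3, group 1): the stated order agrees with the simple trend.
(C) F (period 2, group 17) vs K (period 4, group 1): the stated order agrees with the simple trend.
(D) P (period 3, group 15) vs S (period 3, group 16): the stated order contradicts the simple trend.
The exception is (D): S (3p⁴) ionizes more easily than half-filled P (3p³) because the paired 3p electron in S is pushed out by e⁻–e⁻ repulsion.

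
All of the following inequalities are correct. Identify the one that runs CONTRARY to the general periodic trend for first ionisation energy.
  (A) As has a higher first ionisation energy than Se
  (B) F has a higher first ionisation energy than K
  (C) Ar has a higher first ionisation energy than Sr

The general trend: first ionisation energy increases across a period and decreases down a group.
(A) As (period 4, group 15) vs Se (period 4, group 16): the stated order contradicts the simple trend.
(B) F (period 2, group 17) vs K (period 4, group 1): the stated order agrees with the simple trend.
(C) Ar (period 3, group 18) vs Sr (period 5, group 2): the stated order agrees with the simple trend.
The exception is (A): Se (4p⁴) ionizes more easily than half-filled As (4p³).

(A)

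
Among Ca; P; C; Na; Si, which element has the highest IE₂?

The second ionization energy removes an electron from the +1 ion. For each element: Ca⁺ still has 1 valence electron; P⁺ still has 4 valence electrons; C⁺ still has 3 valence electrons; Na⁺ is the bare [Ne] core; Si⁺ still has 3 valence electrons.
Core electrons are held far more tightly than valence electrons, so Na tops the IE_2 order.
Valence configurations: Ca⁺ [Ar]4s¹, P⁺ [Ne]3s²3p², C⁺ [He]2s²2p¹, Si⁺ [Ne]3s²3p¹.
Tabulated IE_2 (kJ/mol): Ca 1145, P 1907, C 2353, Na 4562, Si 1577.
Hence IE_2: Ca < Si < P < C < Na.

Na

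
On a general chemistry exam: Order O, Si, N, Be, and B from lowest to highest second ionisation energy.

IE_2 is the cost of taking one more electron from the +1 cation: O⁺ still has 5 valence electrons; Si⁺ still has 3 valence electrons; N⁺ still has 4 valence electrons; Be⁺ still has 1 valence electron; B⁺ still has 2 valence electrons.
All are still removing valence electrons, so compare the +1 ions as you would atoms: IE_2 generally rises across a period (higher Z_eff) and falls down a group (larger shell), subject to the usual subshell exceptions.
Valence configurations: O⁺ [He]2s²2p³, Si⁺ [Ne]3s²3p¹, N⁺ [He]2s²2p², Be⁺ [He]2s¹, B⁺ [He]2s².
Approximate IE_2 values (kJ/mol): O 3388, Si 1577, N 2856, Be 1757, B 2427.
Overall IE_2 order: Si < Be < B < N < O.

Si < Be < B < N < O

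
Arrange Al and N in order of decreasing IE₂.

IE_2 is the cost of taking one more electron from the +1 cation: Al⁺ still has 2 valence electrons; N⁺ still has 4 valence electrons.
All are still removing valence electrons, so compare the +1 ions as you would atoms: IE_2 generally rises across a period (higher Z_eff) and falls down a group (larger shell), subject to the usual subshell exceptions.
Valence configurations: Al⁺ [Ne]3s², N⁺ [He]2s²2p².
Tabulated IE_2 (kJ/mol): Al 1817, N 2856.
Putting it together, IE_2: Al < N.

N > Al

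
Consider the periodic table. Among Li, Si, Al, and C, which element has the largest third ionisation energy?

The third ionization energy removes an electron from the +2 ion. For each element: Li²⁺ is already 1 electron into the core; Si²⁺ still has 2 valence electrons; Al²⁺ still has 1 valence electron; C²⁺ still has 2 valence electrons.
Breaking into a closed-shell core is much more expensive than removing a leftover valence electron — Li has the largest IE_3 here.
Valence configurations: Si²⁺ [Ne]3s², Al²⁺ [Ne]3s¹, C²⁺ [He]2s².
Tabulated IE_3 (kJ/mol): Li 11815, Si 3232, Al 2745, C 4620.
Overall IE_3 order: Al < Si < C < Li.

Li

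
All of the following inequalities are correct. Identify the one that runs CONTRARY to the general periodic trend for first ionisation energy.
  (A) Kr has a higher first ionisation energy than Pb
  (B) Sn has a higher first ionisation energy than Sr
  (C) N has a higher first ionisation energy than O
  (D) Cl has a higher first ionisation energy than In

The general trend: first ionisation energy increases across a period and decreases down a group.
(A) Kr (period 4, group 18) vs Pb (period 6, group 14): the stated order agrees with the simple trend.
(B) Sn (period 5, group 14) vs Sr (period 5, group 2): the stated order agrees with the simple trend.
(C) N (period 2, group 15) vs O (period 2, group 16): the stated order contradicts the simple trend.
(D) Cl (period 3, group 17) vs In (period 5, group 13): the stated order agrees with the simple trend.
The exception is (C): pairing an electron in O's 2p⁴ costs repulsion energy, so O ionizes more easily than half-filled N (2p³).

(C)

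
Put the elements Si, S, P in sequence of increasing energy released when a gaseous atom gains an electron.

P < Si < S

Si is in period 3, group 14; P is in period 3, group 15; S is in period 3, group 16.
EA tends to increase across a period and decrease down a group, though the pattern is less regular than for IE or radius.
All lie in period 3; the across-period trend (electron affinity increases left to right) applies, with the exception below.
Note the exception: Si has a higher electron affinity than P, contrary to the simple trend — adding an electron to P's half-filled 3p³ is unfavourable, so Si (3p²) has the more exothermic EA.
For reference (kJ/mol): Si 134, P 72, S 200.
So from lowest to highest: P < Si < S.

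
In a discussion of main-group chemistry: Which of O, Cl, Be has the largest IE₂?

O

After 1 electron has been removed, what remains? O⁺ still has 5 valence electrons; Cl⁺ still has 6 valence electrons; Be⁺ still has 1 valence electron.
All are still removing valence electrons, so compare the +1 ions as you would atoms: IE_2 generally rises across a period (higher Z_eff) and falls down a group (larger shell), subject to the usual subshell exceptions.
Valence configurations: O⁺ [He]2s²2p³, Cl⁺ [Ne]3s²3p⁴, Be⁺ [He]2s¹.
Approximate IE_2 values (kJ/mol): O 3388, Cl 2298, Be 1757.
So the second ionization energies run Be < Cl < O.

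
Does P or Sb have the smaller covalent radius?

P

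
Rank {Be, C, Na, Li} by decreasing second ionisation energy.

The second ionization energy removes an electron from the +1 ion. For each element: Be⁺ still has 1 valence electron; C⁺ still has 3 valence electrons; Na⁺ is the bare [Ne] core; Li⁺ is the bare [He] core.
Pulling an electron out of a noble-gas core costs far more than removing a remaining valence electron, so Na and Li sit at the high end of IE_2.
Valence configurations: Be⁺ [He]2s¹, C⁺ [He]2s²2p¹.
Approximate IE_2 values (kJ/mol): Be 1757, C 2353, Na 4562, Li 7298.
Overall IE_2 order: Be < C < Na < Li.

Li > Na > C > Be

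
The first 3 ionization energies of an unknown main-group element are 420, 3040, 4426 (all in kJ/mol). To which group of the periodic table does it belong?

Group 1

Look for the largest jump between consecutive ionization energies: IE2/IE1 ≈ 7.2, far larger than any earlier ratio.
That jump marks the point where a core electron is being removed. So the atom has 1 valence electron.
A main-group element with 1 valence electron is in group 1.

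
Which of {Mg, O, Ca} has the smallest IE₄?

The fourth ionization energy removes an electron from the +3 ion. For each element: Mg³⁺ is already 1 electron into the core; O³⁺ still has 3 valence electrons; Ca³⁺ is already 1 electron into the core.
Usually core removal costs more than valence removal, but here the competition is close: a tightly held n=2 valence electron can cost more to remove than an n=3 core electron, so the actual values have to decide it.
Tabulated IE_4 (kJ/mol): Mg 10543, O 7469, Ca 6491.
Hence IE_4: Ca < O < Mg.

Ca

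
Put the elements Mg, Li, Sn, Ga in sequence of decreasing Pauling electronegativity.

Sn, Ga, Mg, Li

Li is in period 2, group 1; Mg is in period 3, group 2; Ga is in period 4, group 13; Sn is in period 5, group 14.
EN rises left→right (higher Z_eff, smaller atoms) and falls top→bottom (larger, more shielded atoms).
These sit on a diagonal, where the across-period and down-group effects partly cancel.
Mg > Li: the two effects oppose for this pair; the across-period effect wins (1.31 vs 0.98).
Ga > Mg: the two effects oppose for this pair; the across-period effect wins (1.81 vs 1.31).
Sn > Ga: the two effects oppose for this pair; the across-period effect wins (1.96 vs 1.81).
Tabulated electronegativity (Pauling): Li 0.98, Mg 1.31, Ga 1.81, Sn 1.96.
So from highest to lowest: Sn > Ga > Mg > Li.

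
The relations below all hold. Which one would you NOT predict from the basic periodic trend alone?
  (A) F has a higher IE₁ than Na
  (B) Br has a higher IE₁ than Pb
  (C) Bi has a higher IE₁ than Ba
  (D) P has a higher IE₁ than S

(D)

The general trend: IE₁ increases across a period and decreases down a group.
(A) F (period 2, group 17) vs Na (period 3, group 1): the stated order agrees with the simple trend.
(B) Br (period 4, group 17) vs Pb (period 6, group 14): the stated order agrees with the simple trend.
(C) Bi (period 6, group 15) vs Ba (period 6, group 2): the stated order agrees with the simple trend.
(D) P (period 3, group 15) vs S (period 3, group 16): the stated order contradicts the simple trend.
The exception is (D): S (3p⁴) ionizes more easily than half-filled P (3p³) because the paired 3p electron in S is pushed out by e⁻–e⁻ repulsion.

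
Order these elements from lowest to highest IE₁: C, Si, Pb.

Pb, Si, C

C is in period 2, group 14; Si is in period 3, group 14; Pb is in period 6, group 14.
First ionization energy rises across a period (greater Z_eff holds electrons more tightly) and falls down a group (valence electrons are farther from the nucleus).
All are in group 14, so first ionization energy increases up the group.
So from lowest to highest: Pb < Si < C.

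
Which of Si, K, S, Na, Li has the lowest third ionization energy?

Si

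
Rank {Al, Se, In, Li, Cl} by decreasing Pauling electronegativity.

Li is in period 2, group 1; Al is in period 3, group 13; Cl is in period 3, group 17; Se is in period 4, group 16; In is in period 5, group 13.
Smaller atoms with higher effective nuclear charge are more electronegative.
Here both period and group differ, so the two effects have to be weighed against each other.
Al > Li: period and group pull opposite ways; the across-period shift dominates (1.61 vs 0.98).
In > Al: this pair runs against the simple trend — see the exception note.
Se > In: both effects reinforce here, so Se is clearly the higher of the two.
Cl > Se: relative to Se, both the across-period and down-group shifts push Cl's electronegativity up.
Note the exception: In has a higher electronegativity than Al, contrary to the simple trend — poor shielding by filled d (and f) subshells raises the heavier element's effective nuclear charge more than the simple down-group trend predicts.
Tabulated electronegativity (Pauling): Li 0.98, Al 1.61, Cl 3.16, Se 2.55, In 1.78.
So from highest to lowest: Cl > Se > In > Al > Li.

Cl, Se, In, Al, Li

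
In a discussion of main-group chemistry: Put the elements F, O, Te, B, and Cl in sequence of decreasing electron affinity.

Cl > F > Te > O > B

EA tends to increase across a period and decrease down a group, though the pattern is less regular than for IE or radius.
Neither a single period nor a single group — weigh both effects.
O > B: O lies to the right of B in period 2, so the across-period effect alone puts O higher.
Te > O: this pair runs against the simple trend — see the exception note.
F > Te: relative to Te, both the across-period and down-group shifts push F's electron affinity up.
Cl > F: this pair runs against the simple trend — see the exception note.
Note the exception: Te has a higher electron affinity than O, contrary to the simple trend — O's compact 2p subshell gives strong electron–electron repulsion on the added electron.
Note the exception: Cl has a higher electron affinity than F, contrary to the simple trend — F's small 2p subshell makes the incoming electron feel strong e⁻–e⁻ repulsion, so Cl actually releases more energy on gaining an electron.
For reference (kJ/mol): B 27, O 141, F 328, Cl 349, Te 190.
So from highest to lowest: Cl > F > Te > O > B.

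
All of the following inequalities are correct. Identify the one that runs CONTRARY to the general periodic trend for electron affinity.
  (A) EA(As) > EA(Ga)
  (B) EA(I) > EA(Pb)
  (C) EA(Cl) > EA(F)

(C)

The general trend: electron affinity increases across a period and decreases down a group.
(A) As (period 4, group 15) vs Ga (period 4, group 13): the stated order agrees with the simple trend.
(B) I (period 5, group 17) vs Pb (period 6, group 14): the stated order agrees with the simple trend.
(C) Cl (period 3, group 17) vs F (period 2, group 17): the stated order contradicts the simple trend.
The exception is (C): F's small 2p subshell makes the incoming electron feel strong e⁻–e⁻ repulsion, so Cl actually releases more energy on gaining an electron.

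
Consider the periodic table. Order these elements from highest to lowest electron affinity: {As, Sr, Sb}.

Sb, As, Sr

Atoms with high Z_eff and room in the valence shell (especially the halogens) have the most exothermic electron affinities.
Here both period and group differ, so the two effects have to be weighed against each other.
As > Sr: relative to Sr, both the across-period and down-group shifts push As's electron affinity up.
Sb > As: this pair runs against the simple trend — see the exception note.
Note the exception: Sb has a higher electron affinity than As, contrary to the simple trend — both are half-filled np³, but the pairing/repulsion penalty for the added electron shrinks as the p orbitals become larger and more diffuse down the group, and for Sb that outweighs the weaker nuclear attraction.
Tabulated electron affinity (kJ/mol): As 78, Sr 5, Sb 103.
So from highest to lowest: Sb > As > Sr.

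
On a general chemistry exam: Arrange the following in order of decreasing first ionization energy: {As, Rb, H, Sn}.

H is in period 1, group 1; As is in period 4, group 15; Rb is in period 5, group 1; Sn is in period 5, group 14.
First ionization energy rises across a period (greater Z_eff holds electrons more tightly) and falls down a group (valence electrons are farther from the nucleus).
These span different periods and groups, so the two trends combine.
Sn > Rb: Sn lies to the right of Rb in period 5, so the across-period effect alone puts Sn higher.
As > Sn: relative to Sn, both the across-period and down-group shifts push As's first ionization energy up.
H > As: period and group pull opposite ways; the down-group shift dominates (1312 vs 947 kJ/mol).
Approximate values (kJ/mol): H 1312, As 947, Rb 403, Sn 709.
So from highest to lowest: H > As > Sn > Rb.

H > As > Sn > Rb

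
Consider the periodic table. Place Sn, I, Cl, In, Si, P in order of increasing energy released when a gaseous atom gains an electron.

Adding an electron releases more energy for atoms nearer the top right (short of the noble gases).
These span different periods and groups, so the two trends combine.
P > In: both effects reinforce here, so P is clearly the higher of the two.
Sn > P: this pair runs against the simple trend — see the exception note.
Si > Sn: they share group 14; the group trend gives Si the larger value.
I > Si: period and group pull opposite ways; the across-period shift dominates (295 vs 134 kJ/mol).
Cl > I: they share group 17; the group trend gives Cl the larger value.
Note the exception: Sn has a higher electron affinity than P, contrary to the simple trend — adding an electron to P's half-filled np³ subshell costs electron-pairing energy.
Note the exception: Si has a higher electron affinity than P, contrary to the simple trend — adding an electron to P's half-filled 3p³ is unfavourable, so Si (3p²) has the more exothermic EA.
Tabulated electron affinity (kJ/mol): Si 134, P 72, Cl 349, In 29, Sn 107, I 295.
So from lowest to highest: In < P < Sn < Si < I < Cl.

In, P, Sn, Si, I, Cl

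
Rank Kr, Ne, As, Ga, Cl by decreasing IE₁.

Ne, Kr, Cl, As, Ga

Ne is in period 2, group 18; Cl is in period 3, group 17; Ga is in period 4, group 13; As is in period 4, group 15; Kr is in period 4, group 18.
First ionization energy rises across a period (greater Z_eff holds electrons more tightly) and falls down a group (valence electrons are farther from the nucleus).
These span different periods and groups, so the two trends combine.
As > Ga: both are in period 4; the period trend gives As the larger value.
Cl > As: relative to As, both the across-period and down-group shifts push Cl's first ionization energy up.
Kr > Cl: the two effects oppose for this pair; the across-period effect wins (1351 vs 1251 kJ/mol).
Ne > Kr: Ne sits above Kr in group 18, so the down-group effect alone puts Ne higher.
For reference (kJ/mol): Ne 2081, Cl 1251, Ga 579, As 947, Kr 1351.
So from highest to lowest: Ne > Kr > Cl > As > Ga.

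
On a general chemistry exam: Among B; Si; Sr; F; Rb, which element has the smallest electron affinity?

B is in period 2, group 13; F is in period 2, group 17; Si is in period 3, group 14; Rb is in period 5, group 1; Sr is in period 5, group 2.
EA tends to increase across a period and decrease down a group, though the pattern is less regular than for IE or radius.
These span different periods and groups, so the two trends combine.
B > Sr: relative to Sr, both the across-period and down-group shifts push B's electron affinity up.
Rb > B: this pair runs against the simple trend — see the exception note.
Si > Rb: relative to Rb, both the across-period and down-group shifts push Si's electron affinity up.
F > Si: both effects reinforce here, so F is clearly the higher of the two.
Note the exception: Rb has a higher electron affinity than B, contrary to the simple trend — B's ns²np¹ configuration gives only a small electron affinity — the sparsely filled np subshell binds an added electron weakly.
Note the exception: Rb has a higher electron affinity than Sr, contrary to the simple trend — adding an electron to Sr (ns²) has to open a new, higher-energy np subshell, which is unfavourable.
Tabulated electron affinity (kJ/mol): B 27, F 328, Si 134, Rb 47, Sr 5.
The smallest electron affinity among these belongs to Sr.

Sr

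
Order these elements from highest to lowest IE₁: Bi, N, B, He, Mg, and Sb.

He > N > Sb > B > Mg > Bi

He is in period 1, group 18; B is in period 2, group 13; N is in period 2, group 15; Mg is in period 3, group 2; Sb is in period 5, group 15; Bi is in period 6, group 15.
IE₁ increases left→right with effective nuclear charge and decreases top→bottom as the valence shell moves farther out.
Here both period and group differ, so the two effects have to be weighed against each other.
Mg > Bi: the two effects oppose for this pair; the down-group effect wins (738 vs 703 kJ/mol).
B > Mg: both effects reinforce here, so B is clearly the higher of the two.
Sb > B: period and group pull opposite ways; the across-period shift dominates (831 vs 801 kJ/mol).
N > Sb: they share group 15; the group trend gives N the larger value.
He > N: relative to N, both the across-period and down-group shifts push He's first ionization energy up.
Tabulated first ionization energy (kJ/mol): He 2372, B 801, N 1402, Mg 738, Sb 831, Bi 703.
So from highest to lowest: He > N > Sb > B > Mg > Bi.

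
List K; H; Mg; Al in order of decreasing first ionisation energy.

H > Mg > Al > K

Removing the outermost electron gets harder across a period and easier down a group.
Here both period and group differ, so the two effects have to be weighed against each other.
Al > K: relative to K, both the across-period and down-group shifts push Al's first ionization energy up.
Mg > Al: this pair runs against the simple trend — see the exception note.
H > Mg: period and group pull opposite ways; the down-group shift dominates (1312 vs 738 kJ/mol).
Note the exception: Mg has a higher first ionization energy than Al, contrary to the simple trend — Al's single 3p electron is easier to remove than one from Mg's filled 3s².
Tabulated first ionization energy (kJ/mol): H 1312, Mg 738, Al 578, K 419.
So from highest to lowest: H > Mg > Al > K.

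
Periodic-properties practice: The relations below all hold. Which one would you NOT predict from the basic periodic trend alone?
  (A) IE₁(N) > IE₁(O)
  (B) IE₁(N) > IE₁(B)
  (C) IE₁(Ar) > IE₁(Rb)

(A)

The general trend: first ionization energy increases across a period and decreases down a group.
(A) N (period 2, group 15) vs O (period 2, group 16): the stated order contradicts the simple trend.
(B) N (period 2, group 15) vs B (period 2, group 13): the stated order agrees with the simple trend.
(C) Ar (period 3, group 18) vs Rb (period 5, group 1): the stated order agrees with the simple trend.
The exception is (A): pairing an electron in O's 2p⁴ costs repulsion energy, so O ionizes more easily than half-filled N (2p³).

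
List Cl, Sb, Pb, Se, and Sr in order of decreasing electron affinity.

Cl > Se > Sb > Pb > Sr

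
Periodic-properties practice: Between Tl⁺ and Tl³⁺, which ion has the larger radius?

Both ions have Z = 81 protons, but Tl³⁺ has lost more electrons, so its remaining electrons feel a larger effective nuclear charge per electron and are pulled in more tightly.
Higher positive charge → smaller ion, so Tl⁺ > Tl³⁺.

Tl⁺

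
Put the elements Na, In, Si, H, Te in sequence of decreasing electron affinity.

Te > Si > H > Na > In

H is in period 1, group 1; Na is in period 3, group 1; Si is in period 3, group 14; In is in period 5, group 13; Te is in period 5, group 16.
Adding an electron releases more energy for atoms nearer the top right (short of the noble gases).
Neither a single period nor a single group — weigh both effects.
Na > In: period and group pull opposite ways; the down-group shift dominates (53 vs 29 kJ/mol).
H > Na: they share group 1; the group trend gives H the larger value.
Si > H: the two effects oppose for this pair; the across-period effect wins (134 vs 73 kJ/mol).
Te > Si: the two effects oppose for this pair; the across-period effect wins (190 vs 134 kJ/mol).
Approximate values (kJ/mol): H 73, Na 53, Si 134, In 29, Te 190.
So from highest to lowest: Te > Si > H > Na > In.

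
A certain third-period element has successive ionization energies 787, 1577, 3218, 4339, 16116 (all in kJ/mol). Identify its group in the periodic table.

Group 14

Look for the largest jump between consecutive ionization energies: IE5/IE4 ≈ 3.7, far larger than any earlier ratio.
That jump marks the point where a core electron is being removed. So the atom has 4 valence electrons.
A main-group element with 4 valence electrons is in group 14.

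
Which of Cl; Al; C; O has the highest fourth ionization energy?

IE_4 is the cost of taking one more electron from the +3 cation: Cl³⁺ still has 4 valence electrons; Al³⁺ is the bare [Ne] core; C³⁺ still has 1 valence electron; O³⁺ still has 3 valence electrons.
Core electrons are held far more tightly than valence electrons, so Al tops the IE_4 order.
Valence configurations: Cl³⁺ [Ne]3s²3p², C³⁺ [He]2s¹, O³⁺ [He]2s²2p¹.
Approximate IE_4 values (kJ/mol): Cl 5159, Al 11577, C 6223, O 7469.
Hence IE_4: Cl < C < O < Al.

Al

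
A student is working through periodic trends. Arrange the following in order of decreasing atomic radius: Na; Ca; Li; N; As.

Ca > Na > Li > As > N

Moving right in a period, electrons are added to the same shell under a stronger nuclear pull, so atoms get smaller; moving down, a new shell is opened and atoms get larger.
These span different periods and groups, so the two trends combine.
As > N: they share group 15; the group trend gives As the larger value.
Li > As: period and group pull opposite ways; the across-period shift dominates (133 vs 121 pm).
Na > Li: Na sits below Li in group 1, so the down-group effect alone puts Na larger.
Ca > Na: the two effects oppose for this pair; the down-group effect wins (171 vs 155 pm).
Approximate values (pm): Li 133, N 71, Na 155, Ca 171, As 121.
So from largest to smallest: Ca > Na > Li > As > N.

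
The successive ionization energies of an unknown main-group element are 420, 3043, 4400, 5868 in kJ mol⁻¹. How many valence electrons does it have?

1

Look for the largest jump between consecutive ionization energies: IE2/IE1 ≈ 7.2, far larger than any earlier ratio.
That jump marks the point where a core electron is being removed. So the atom has 1 valence electron.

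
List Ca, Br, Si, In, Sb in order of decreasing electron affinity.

Br > Si > Sb > In > Ca

Si is in period 3, group 14; Ca is in period 4, group 2; Br is in period 4, group 17; In is in period 5, group 13; Sb is in period 5, group 15.
Adding an electron releases more energy for atoms nearer the top right (short of the noble gases).
Here both period and group differ, so the two effects have to be weighed against each other.
In > Ca: period and group pull opposite ways; the across-period shift dominates (29 vs 2 kJ/mol).
Sb > In: Sb lies to the right of In in period 5, so the across-period effect alone puts Sb higher.
Si > Sb: the two effects oppose for this pair; the down-group effect wins (134 vs 103 kJ/mol).
Br > Si: period and group pull opposite ways; the across-period shift dominates (325 vs 134 kJ/mol).
Approximate values (kJ/mol): Si 134, Ca 2, Br 325, In 29, Sb 103.
So from highest to lowest: Br > Si > Sb > In > Ca.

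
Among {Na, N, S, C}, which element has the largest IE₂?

Na

IE_2 is the cost of taking one more electron from the +1 cation: Na⁺ is the bare [Ne] core; N⁺ still has 4 valence electrons; S⁺ still has 5 valence electrons; C⁺ still has 3 valence electrons.
Core electrons are held far more tightly than valence electrons, so Na tops the IE_2 order.
Valence configurations: N⁺ [He]2s²2p², S⁺ [Ne]3s²3p³, C⁺ [He]2s²2p¹.
Approximate IE_2 values (kJ/mol): Na 4562, N 2856, S 2252, C 2353.
Overall IE_2 order: S < C < N < Na.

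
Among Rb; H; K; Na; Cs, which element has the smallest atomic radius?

H is in period 1, group 1; Na is in period 3, group 1; K is in period 4, group 1; Rb is in period 5, group 1; Cs is in period 6, group 1.
Radius decreases left→right (rising Z_eff, same n) and increases top→bottom (higher n).
All are in group 1, so atomic radius increases down the group.
The smallest atomic radius among these belongs to H.

H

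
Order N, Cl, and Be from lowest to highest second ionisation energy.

IE_2 is the cost of taking one more electron from the +1 cation: N⁺ still has 4 valence electrons; Cl⁺ still has 6 valence electrons; Be⁺ still has 1 valence electron.
All are still removing valence electrons, so compare the +1 ions as you would atoms: IE_2 generally rises across a period (higher Z_eff) and falls down a group (larger shell), subject to the usual subshell exceptions.
Valence configurations: N⁺ [He]2s²2p², Cl⁺ [Ne]3s²3p⁴, Be⁺ [He]2s¹.
Tabulated IE_2 (kJ/mol): N 2856, Cl 2298, Be 1757.
Hence IE_2: Be < Cl < N.

Be < Cl < N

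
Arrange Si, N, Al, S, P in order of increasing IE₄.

Si < S < P < N < Al

IE_4 is the cost of taking one more electron from the +3 cation: Si³⁺ still has 1 valence electron; N³⁺ still has 2 valence electrons; Al³⁺ is the bare [Ne] core; S³⁺ still has 3 valence electrons; P³⁺ still has 2 valence electrons.
Core electrons are held far more tightly than valence electrons, so Al tops the IE_4 order.
Valence configurations: Si³⁺ [Ne]3s¹, N³⁺ [He]2s², S³⁺ [Ne]3s²3p¹, P³⁺ [Ne]3s².
S³⁺ loses a lone 3p electron whereas P³⁺ must break into a filled 3s² pair, so IE_4(P) > IE_4(S) even though S has the higher nuclear charge.
The numbers (kJ/mol): Si 4356, N 7475, Al 11577, S 4556, P 4964.
So the fourth ionization energies run Si < S < P < N < Al.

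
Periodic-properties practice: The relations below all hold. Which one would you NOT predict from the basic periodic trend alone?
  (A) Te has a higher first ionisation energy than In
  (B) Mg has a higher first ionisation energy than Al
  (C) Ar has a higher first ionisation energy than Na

(B)

The general trend: first ionisation energy increases across a period and decreases down a group.
(A) Te (period 5, group 16) vs In (period 5, group 13): the stated order agrees with the simple trend.
(B) Mg (period 3, group 2) vs Al (period 3, group 13): the stated order contradicts the simple trend.
(C) Ar (period 3, group 18) vs Na (period 3, group 1): the stated order agrees with the simple trend.
The exception is (B): Al's single 3p electron is easier to remove than one from Mg's filled 3s².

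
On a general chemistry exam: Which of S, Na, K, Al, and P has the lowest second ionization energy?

Al

The second ionization energy removes an electron from the +1 ion. For each element: S⁺ still has 5 valence electrons; Na⁺ is the bare [Ne] core; K⁺ is the bare [Ar] core; Al⁺ still has 2 valence electrons; P⁺ still has 4 valence electrons.
Pulling an electron out of a noble-gas core costs far more than removing a remaining valence electron, so K and Na sit at the high end of IE_2.
Valence configurations: S⁺ [Ne]3s²3p³, Al⁺ [Ne]3s², P⁺ [Ne]3s²3p².
Tabulated IE_2 (kJ/mol): S 2252, Na 4562, K 3052, Al 1817, P 1907.
Hence IE_2: Al < P < S < K < Na.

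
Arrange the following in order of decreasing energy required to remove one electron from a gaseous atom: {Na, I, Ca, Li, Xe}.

Li is in period 2, group 1; Na is in period 3, group 1; Ca is in period 4, group 2; I is in period 5, group 17; Xe is in period 5, group 18.
First ionization energy rises across a period (greater Z_eff holds electrons more tightly) and falls down a group (valence electrons are farther from the nucleus).
These span different periods and groups, so the two trends combine.
Li > Na: Li sits above Na in group 1, so the down-group effect alone puts Li higher.
Ca > Li: the two effects oppose for this pair; the across-period effect wins (590 vs 520 kJ/mol).
I > Ca: the two effects oppose for this pair; the across-period effect wins (1008 vs 590 kJ/mol).
Xe > I: both are in period 5; the period trend gives Xe the larger value.
For reference (kJ/mol): Li 520, Na 496, Ca 590, I 1008, Xe 1170.
So from highest to lowest: Xe > I > Ca > Li > Na.

Xe > I > Ca > Li > Na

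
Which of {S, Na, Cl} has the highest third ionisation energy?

Na

Consider each +2 ion: S²⁺ still has 4 valence electrons; Na²⁺ is already 1 electron into the core; Cl²⁺ still has 5 valence electrons.
Breaking into a closed-shell core is much more expensive than removing a leftover valence electron — Na has the largest IE_3 here.
Valence configurations: S²⁺ [Ne]3s²3p², Cl²⁺ [Ne]3s²3p³.
Approximate IE_3 values (kJ/mol): S 3357, Na 6910, Cl 3822.
Hence IE_3: S < Cl < Na.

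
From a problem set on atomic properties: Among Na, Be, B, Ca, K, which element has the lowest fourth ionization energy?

The fourth ionization energy removes an electron from the +3 ion. For each element: Na³⁺ is already 2 electrons into the core; Be³⁺ is already 1 electron into the core; B³⁺ is the bare [He] core; Ca³⁺ is already 1 electron into the core; K³⁺ is already 2 electrons into the core.
All of these are removing an electron from a noble-gas core or deeper; the smaller core (lower principal quantum number) is held far more tightly, and within a period the higher nuclear charge binds the same core more tightly.
Approximate IE_4 values (kJ/mol): Na 9543, Be 21007, B 25026, Ca 6491, K 5877.
Overall IE_4 order: K < Ca < Na < Be < B.

K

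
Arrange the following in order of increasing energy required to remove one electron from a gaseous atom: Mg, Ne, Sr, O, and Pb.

Sr, Pb, Mg, O, Ne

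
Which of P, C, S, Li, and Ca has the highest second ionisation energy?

Li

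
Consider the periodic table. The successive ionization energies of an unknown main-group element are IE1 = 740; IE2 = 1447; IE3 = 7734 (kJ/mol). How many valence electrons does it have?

2

Look for the largest jump between consecutive ionization energies: IE3/IE2 ≈ 5.3, far larger than any earlier ratio.
That jump marks the point where a core electron is being removed. So the atom has 2 valence electrons.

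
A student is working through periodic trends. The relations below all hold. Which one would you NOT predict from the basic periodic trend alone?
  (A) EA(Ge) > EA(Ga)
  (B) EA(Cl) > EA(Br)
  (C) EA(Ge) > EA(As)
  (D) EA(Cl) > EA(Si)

The general trend: electron affinity increases across a period and decreases down a group.
(A) Ge (period 4, group 14) vs Ga (period 4, group 13): the stated order agrees with the simple trend.
(B) Cl (period 3, group 17) vs Br (period 4, group 17): the stated order agrees with the simple trend.
(C) Ge (period 4, group 14) vs As (period 4, group 15): the stated order contradicts the simple trend.
(D) Cl (period 3, group 17) vs Si (period 3, group 14): the stated order agrees with the simple trend.
The exception is (C): adding an electron to As's half-filled 4p³ is unfavourable, so Ge (4p²) has the more exothermic EA.

(C)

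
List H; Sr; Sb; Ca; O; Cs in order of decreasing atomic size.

H is in period 1, group 1; O is in period 2, group 16; Ca is in period 4, group 2; Sr is in period 5, group 2; Sb is in period 5, group 15; Cs is in period 6, group 1.
Moving right in a period, electrons are added to the same shell under a stronger nuclear pull, so atoms get smaller; moving down, a new shell is opened and atoms get larger.
Neither a single period nor a single group — weigh both effects.
O > H: the two effects oppose for this pair; the down-group effect wins (63 vs 32 pm).
Sb > O: both effects reinforce here, so Sb is clearly the larger of the two.
Ca > Sb: the two effects oppose for this pair; the across-period effect wins (171 vs 140 pm).
Sr > Ca: they share group 2; the group trend gives Sr the larger value.
Cs > Sr: both effects reinforce here, so Cs is clearly the larger of the two.
Tabulated atomic radius (pm): H 32, O 63, Ca 171, Sr 185, Sb 140, Cs 232.
So from largest to smallest: Cs > Sr > Ca > Sb > O > H.

Cs > Sr > Ca > Sb > O > H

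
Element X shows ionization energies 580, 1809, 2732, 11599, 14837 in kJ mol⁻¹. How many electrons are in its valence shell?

3

Look for the largest jump between consecutive ionization energies: IE4/IE3 ≈ 4.2, far larger than any earlier ratio.
That jump marks the point where a core electron is being removed. So the atom has 3 valence electrons.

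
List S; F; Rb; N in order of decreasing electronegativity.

F > N > S > Rb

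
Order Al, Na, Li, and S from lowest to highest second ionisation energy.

Al < S < Na < Li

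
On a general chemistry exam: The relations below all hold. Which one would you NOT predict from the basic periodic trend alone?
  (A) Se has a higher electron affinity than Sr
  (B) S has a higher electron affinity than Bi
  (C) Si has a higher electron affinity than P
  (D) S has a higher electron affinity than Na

(C)

The general trend: electron affinity increases across a period and decreases down a group.
(A) Se (period 4, group 16) vs Sr (period 5, group 2): the stated order agrees with the simple trend.
(B) S (period 3, group 16) vs Bi (period 6, group 15): the stated order agrees with the simple trend.
(C) Si (period 3, group 14) vs P (period 3, group 15): the stated order contradicts the simple trend.
(D) S (period 3, group 16) vs Na (period 3, group 1): the stated order agrees with the simple trend.
The exception is (C): adding an electron to P's half-filled 3p³ is unfavourable, so Si (3p²) has the more exothermic EA.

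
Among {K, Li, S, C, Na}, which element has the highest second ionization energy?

Consider each +1 ion: K⁺ is the bare [Ar] core; Li⁺ is the bare [He] core; S⁺ still has 5 valence electrons; C⁺ still has 3 valence electrons; Na⁺ is the bare [Ne] core.
Core electrons are held far more tightly than valence electrons, so K, Na and Li top the IE_2 order.
Valence configurations: S⁺ [Ne]3s²3p³, C⁺ [He]2s²2p¹.
Tabulated IE_2 (kJ/mol): K 3052, Li 7298, S 2252, C 2353, Na 4562.
So the second ionization energies run S < C < K < Na < Li.

Li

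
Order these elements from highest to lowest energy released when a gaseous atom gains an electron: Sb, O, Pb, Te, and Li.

Te > O > Sb > Li > Pb

Li is in period 2, group 1; O is in period 2, group 16; Sb is in period 5, group 15; Te is in period 5, group 16; Pb is in period 6, group 14.
Electron affinity generally becomes more exothermic across a period toward the halogens and less exothermic down a group.
Here both period and group differ, so the two effects have to be weighed against each other.
Li > Pb: period and group pull opposite ways; the down-group shift dominates (60 vs 35 kJ/mol).
Sb > Li: period and group pull opposite ways; the across-period shift dominates (103 vs 60 kJ/mol).
O > Sb: both effects reinforce here, so O is clearly the higher of the two.
Te > O: this pair runs against the simple trend — see the exception note.
Note the exception: Te has a higher electron affinity than O, contrary to the simple trend — O's compact 2p subshell gives strong electron–electron repulsion on the added electron.
For reference (kJ/mol): Li 60, O 141, Sb 103, Te 190, Pb 35.
So from highest to lowest: Te > O > Sb > Li > Pb.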